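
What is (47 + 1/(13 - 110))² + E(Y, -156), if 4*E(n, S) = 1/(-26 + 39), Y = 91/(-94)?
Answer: 1080328337/489268 ≈ 2208.1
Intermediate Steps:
Y = -91/94 (Y = 91*(-1/94) = -91/94 ≈ -0.96809)
E(n, S) = 1/52 (E(n, S) = 1/(4*(-26 + 39)) = (¼)/13 = (¼)*(1/13) = 1/52)
(47 + 1/(13 - 110))² + E(Y, -156) = (47 + 1/(13 - 110))² + 1/52 = (47 + 1/(-97))² + 1/52 = (47 - 1/97)² + 1/52 = (4558/97)² + 1/52 = 20775364/9409 + 1/52 = 1080328337/489268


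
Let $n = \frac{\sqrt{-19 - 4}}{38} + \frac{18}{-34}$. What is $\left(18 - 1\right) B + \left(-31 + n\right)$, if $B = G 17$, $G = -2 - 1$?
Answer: $- \frac{15275}{17} + \frac{i \sqrt{23}}{38} \approx -898.53 + 0.12621 i$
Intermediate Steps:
$G = -3$
$n = - \frac{9}{17} + \frac{i \sqrt{23}}{38}$ ($n = \sqrt{-23} \cdot \frac{1}{38} + 18 \left(- \frac{1}{34}\right) = i \sqrt{23} \cdot \frac{1}{38} - \frac{9}{17} = \frac{i \sqrt{23}}{38} - \frac{9}{17} = - \frac{9}{17} + \frac{i \sqrt{23}}{38} \approx -0.52941 + 0.12621 i$)
$B = -51$ ($B = \left(-3\right) 17 = -51$)
$\left(18 - 1\right) B + \left(-31 + n\right) = \left(18 - 1\right) \left(-51\right) - \left(\frac{536}{17} - \frac{i \sqrt{23}}{38}\right) = 17 \left(-51\right) - \left(\frac{536}{17} - \frac{i \sqrt{23}}{38}\right) = -867 - \left(\frac{536}{17} - \frac{i \sqrt{23}}{38}\right) = - \frac{15275}{17} + \frac{i \sqrt{23}}{38}$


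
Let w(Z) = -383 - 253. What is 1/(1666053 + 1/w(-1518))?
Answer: 636/1059609707 ≈ 6.0022e-7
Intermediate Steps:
w(Z) = -636
1/(1666053 + 1/w(-1518)) = 1/(1666053 + 1/(-636)) = 1/(1666053 - 1/636) = 1/(1059609707/636) = 636/1059609707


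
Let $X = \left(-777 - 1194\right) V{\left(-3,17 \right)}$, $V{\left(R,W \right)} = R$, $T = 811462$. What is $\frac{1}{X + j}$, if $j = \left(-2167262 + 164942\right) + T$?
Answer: $- \frac{1}{1184945} \approx -8.4392 \cdot 10^{-7}$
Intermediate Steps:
$X = 5913$ ($X = \left(-777 - 1194\right) \left(-3\right) = \left(-1971\right) \left(-3\right) = 5913$)
$j = -1190858$ ($j = \left(-2167262 + 164942\right) + 811462 = -2002320 + 811462 = -1190858$)
$\frac{1}{X + j} = \frac{1}{5913 - 1190858} = \frac{1}{-1184945} = - \frac{1}{1184945}$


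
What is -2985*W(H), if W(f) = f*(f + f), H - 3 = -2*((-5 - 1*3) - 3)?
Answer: -3731250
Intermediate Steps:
H = 25 (H = 3 - 2*((-5 - 1*3) - 3) = 3 - 2*((-5 - 3) - 3) = 3 - 2*(-8 - 3) = 3 - 2*(-11) = 3 + 22 = 25)
W(f) = 2*f**2 (W(f) = f*(2*f) = 2*f**2)
-2985*W(H) = -5970*25**2 = -5970*625 = -2985*1250 = -3731250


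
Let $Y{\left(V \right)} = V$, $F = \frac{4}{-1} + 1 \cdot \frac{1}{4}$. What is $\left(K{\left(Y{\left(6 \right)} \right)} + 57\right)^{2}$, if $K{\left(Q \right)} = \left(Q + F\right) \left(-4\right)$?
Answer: $2304$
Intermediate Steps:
$F = - \frac{15}{4}$ ($F = 4 \left(-1\right) + 1 \cdot \frac{1}{4} = -4 + \frac{1}{4} = - \frac{15}{4} \approx -3.75$)
$K{\left(Q \right)} = 15 - 4 Q$ ($K{\left(Q \right)} = \left(Q - \frac{15}{4}\right) \left(-4\right) = \left(- \frac{15}{4} + Q\right) \left(-4\right) = 15 - 4 Q$)
$\left(K{\left(Y{\left(6 \right)} \right)} + 57\right)^{2} = \left(\left(15 - 24\right) + 57\right)^{2} = \left(-9 + 57\right)^{2} = 48^{2} = 2304$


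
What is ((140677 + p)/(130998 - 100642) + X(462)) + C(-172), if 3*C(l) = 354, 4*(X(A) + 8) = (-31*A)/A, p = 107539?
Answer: 3352117/30356 ≈ 110.43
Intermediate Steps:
X(A) = -63/4 (X(A) = -8 + ((-31*A)/A)/4 = -8 + (¼)*(-31) = -8 - 31/4 = -63/4)
C(l) = 118 (C(l) = (⅓)*354 = 118)
((140677 + p)/(130998 - 100642) + X(462)) + C(-172) = ((140677 + 107539)/(130998 - 100642) - 63/4) + 118 = (248216/30356 - 63/4) + 118 = (248216*(1/30356) - 63/4) + 118 = (62054/7589 - 63/4) + 118 = -229891/30356 + 118 = 3352117/30356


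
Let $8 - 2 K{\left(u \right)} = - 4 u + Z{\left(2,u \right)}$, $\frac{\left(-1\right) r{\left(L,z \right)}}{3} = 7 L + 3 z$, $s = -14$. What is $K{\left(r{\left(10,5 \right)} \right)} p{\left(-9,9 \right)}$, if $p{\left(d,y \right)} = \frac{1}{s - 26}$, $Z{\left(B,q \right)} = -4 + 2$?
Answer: $\frac{101}{8} \approx 12.625$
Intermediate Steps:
$Z{\left(B,q \right)} = -2$
$r{\left(L,z \right)} = - 21 L - 9 z$ ($r{\left(L,z \right)} = - 3 \left(7 L + 3 z\right) = - 3 \left(3 z + 7 L\right) = - 21 L - 9 z$)
$p{\left(d,y \right)} = - \frac{1}{40}$ ($p{\left(d,y \right)} = \frac{1}{-14 - 26} = \frac{1}{-40} = - \frac{1}{40}$)
$K{\left(u \right)} = 5 + 2 u$ ($K{\left(u \right)} = 4 - \frac{- 4 u - 2}{2} = 4 - \frac{-2 - 4 u}{2} = 4 + \left(1 + 2 u\right) = 5 + 2 u$)
$K{\left(r{\left(10,5 \right)} \right)} p{\left(-9,9 \right)} = \left(5 + 2 \left(\left(-21\right) 10 - 45\right)\right) \left(- \frac{1}{40}\right) = \left(5 + 2 \left(-210 - 45\right)\right) \left(- \frac{1}{40}\right) = \left(5 + 2 \left(-255\right)\right) \left(- \frac{1}{40}\right) = \left(5 - 510\right) \left(- \frac{1}{40}\right) = \left(-505\right) \left(- \frac{1}{40}\right) = \frac{101}{8}$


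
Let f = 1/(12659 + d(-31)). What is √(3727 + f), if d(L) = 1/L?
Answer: √143489256299009/196214 ≈ 61.049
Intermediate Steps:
f = 31/392428 (f = 1/(12659 + 1/(-31)) = 1/(12659 - 1/31) = 1/(392428/31) = 31/392428 ≈ 7.8995e-5)
√(3727 + f) = √(3727 + 31/392428) = √(1462579187/392428) = √143489256299009/196214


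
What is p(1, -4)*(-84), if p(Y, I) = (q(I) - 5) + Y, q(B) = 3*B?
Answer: 1344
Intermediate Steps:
p(Y, I) = -5 + Y + 3*I (p(Y, I) = (3*I - 5) + Y = (-5 + 3*I) + Y = -5 + Y + 3*I)
p(1, -4)*(-84) = (-5 + 1 + 3*(-4))*(-84) = (-5 + 1 - 12)*(-84) = -16*(-84) = 1344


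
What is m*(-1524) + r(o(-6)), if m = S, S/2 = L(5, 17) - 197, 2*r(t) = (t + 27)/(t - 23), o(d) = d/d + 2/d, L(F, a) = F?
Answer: 78418861/134 ≈ 5.8522e+5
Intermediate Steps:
o(d) = 1 + 2/d
r(t) = (27 + t)/(2*(-23 + t)) (r(t) = ((t + 27)/(t - 23))/2 = ((27 + t)/(-23 + t))/2 = (27 + t)/(2*(-23 + t)))
S = -384 (S = 2*(5 - 197) = 2*(-192) = -384)
m = -384
m*(-1524) + r(o(-6)) = -384*(-1524) + (27 + (2 - 6)/(-6))/(2*(-23 + (2 - 6)/(-6))) = 585216 + (27 - 1/6*(-4))/(2*(-23 - 1/6*(-4))) = 585216 + (27 + 2/3)/(2*(-23 + 2/3)) = 585216 + (1/2)*(83/3)/(-67/3) = 585216 + (1/2)*(-3/67)*(83/3) = 585216 - 83/134 = 78418861/134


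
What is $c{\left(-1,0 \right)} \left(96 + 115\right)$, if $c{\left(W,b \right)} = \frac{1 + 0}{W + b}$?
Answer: $-211$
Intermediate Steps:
$c{\left(W,b \right)} = \frac{1}{W + b}$ ($c{\left(W,b \right)} = 1 \frac{1}{W + b} = \frac{1}{W + b}$)
$c{\left(-1,0 \right)} \left(96 + 115\right) = \frac{96 + 115}{-1 + 0} = \frac{1}{-1} \cdot 211 = \left(-1\right) 211 = -211$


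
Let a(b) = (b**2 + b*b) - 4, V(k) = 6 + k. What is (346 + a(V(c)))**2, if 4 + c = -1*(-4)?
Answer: 171396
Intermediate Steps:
c = 0 (c = -4 - 1*(-4) = -4 + 4 = 0)
a(b) = -4 + 2*b**2 (a(b) = (b**2 + b**2) - 4 = 2*b**2 - 4 = -4 + 2*b**2)
(346 + a(V(c)))**2 = (346 + (-4 + 2*(6 + 0)**2))**2 = (346 + (-4 + 2*6**2))**2 = (346 + (-4 + 2*36))**2 = (346 + (-4 + 72))**2 = (346 + 68)**2 = 414**2 = 171396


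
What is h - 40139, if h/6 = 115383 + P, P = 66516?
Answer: 1051255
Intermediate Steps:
h = 1091394 (h = 6*(115383 + 66516) = 6*181899 = 1091394)
h - 40139 = 1091394 - 40139 = 1051255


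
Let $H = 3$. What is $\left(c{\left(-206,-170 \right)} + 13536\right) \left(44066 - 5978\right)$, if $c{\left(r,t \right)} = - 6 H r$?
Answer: $656789472$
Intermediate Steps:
$c{\left(r,t \right)} = - 18 r$ ($c{\left(r,t \right)} = \left(-6\right) 3 r = - 18 r$)
$\left(c{\left(-206,-170 \right)} + 13536\right) \left(44066 - 5978\right) = \left(\left(-18\right) \left(-206\right) + 13536\right) \left(44066 - 5978\right) = \left(3708 + 13536\right) 38088 = 17244 \cdot 38088 = 656789472$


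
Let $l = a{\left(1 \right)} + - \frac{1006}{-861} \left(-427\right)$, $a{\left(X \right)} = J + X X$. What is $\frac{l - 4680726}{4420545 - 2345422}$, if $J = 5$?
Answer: $- \frac{575789926}{255240129} \approx -2.2559$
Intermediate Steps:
$a{\left(X \right)} = 5 + X^{2}$ ($a{\left(X \right)} = 5 + X X = 5 + X^{2}$)
$l = - \frac{60628}{123}$ ($l = \left(5 + 1^{2}\right) + - \frac{1006}{-861} \left(-427\right) = \left(5 + 1\right) + \left(-1006\right) \left(- \frac{1}{861}\right) \left(-427\right) = 6 + \frac{1006}{861} \left(-427\right) = 6 - \frac{61366}{123} = - \frac{60628}{123} \approx -492.91$)
$\frac{l - 4680726}{4420545 - 2345422} = \frac{- \frac{60628}{123} - 4680726}{4420545 - 2345422} = - \frac{575789926}{123 \cdot 2075123} = \left(- \frac{575789926}{123}\right) \frac{1}{2075123} = - \frac{575789926}{255240129}$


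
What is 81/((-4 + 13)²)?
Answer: 1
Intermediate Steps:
81/((-4 + 13)²) = 81/(9²) = 81/81 = 81*(1/81) = 1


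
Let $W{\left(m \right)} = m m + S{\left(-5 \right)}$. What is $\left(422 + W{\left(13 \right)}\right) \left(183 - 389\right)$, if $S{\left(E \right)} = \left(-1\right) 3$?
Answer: $-121128$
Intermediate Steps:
$S{\left(E \right)} = -3$
$W{\left(m \right)} = -3 + m^{2}$ ($W{\left(m \right)} = m m - 3 = m^{2} - 3 = -3 + m^{2}$)
$\left(422 + W{\left(13 \right)}\right) \left(183 - 389\right) = \left(422 - \left(3 - 13^{2}\right)\right) \left(183 - 389\right) = \left(422 + \left(-3 + 169\right)\right) \left(-206\right) = \left(422 + 166\right) \left(-206\right) = 588 \left(-206\right) = -121128$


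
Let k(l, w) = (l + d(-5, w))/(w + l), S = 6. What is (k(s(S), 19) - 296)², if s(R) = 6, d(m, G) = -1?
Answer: 2187441/25 ≈ 87498.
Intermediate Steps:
k(l, w) = (-1 + l)/(l + w) (k(l, w) = (l - 1)/(w + l) = (-1 + l)/(l + w))
(k(s(S), 19) - 296)² = ((-1 + 6)/(6 + 19) - 296)² = (5/25 - 296)² = ((1/25)*5 - 296)² = (⅕ - 296)² = (-1479/5)² = 2187441/25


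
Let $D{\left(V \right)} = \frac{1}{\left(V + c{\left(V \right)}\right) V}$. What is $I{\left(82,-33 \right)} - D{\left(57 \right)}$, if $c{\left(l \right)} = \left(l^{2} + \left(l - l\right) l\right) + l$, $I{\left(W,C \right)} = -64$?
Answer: $- \frac{12268225}{191691} \approx -64.0$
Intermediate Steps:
$c{\left(l \right)} = l + l^{2}$ ($c{\left(l \right)} = \left(l^{2} + 0 l\right) + l = \left(l^{2} + 0\right) + l = l^{2} + l = l + l^{2}$)
$D{\left(V \right)} = \frac{1}{V \left(V + V \left(1 + V\right)\right)}$ ($D{\left(V \right)} = \frac{1}{\left(V + V \left(1 + V\right)\right) V} = \frac{1}{V \left(V + V \left(1 + V\right)\right)}$)
$I{\left(82,-33 \right)} - D{\left(57 \right)} = -64 - \frac{1}{3249 \left(2 + 57\right)} = -64 - \frac{1}{3249 \cdot 59} = -64 - \frac{1}{3249} \cdot \frac{1}{59} = -64 - \frac{1}{191691} = - \frac{12268225}{191691}$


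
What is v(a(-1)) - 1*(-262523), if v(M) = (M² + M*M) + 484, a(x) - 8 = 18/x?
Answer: 263207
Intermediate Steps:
a(x) = 8 + 18/x
v(M) = 484 + 2*M² (v(M) = (M² + M²) + 484 = 2*M² + 484 = 484 + 2*M²)
v(a(-1)) - 1*(-262523) = (484 + 2*(8 + 18/(-1))²) - 1*(-262523) = (484 + 2*(8 + 18*(-1))²) + 262523 = (484 + 2*(8 - 18)²) + 262523 = (484 + 2*(-10)²) + 262523 = (484 + 2*100) + 262523 = (484 + 200) + 262523 = 684 + 262523 = 263207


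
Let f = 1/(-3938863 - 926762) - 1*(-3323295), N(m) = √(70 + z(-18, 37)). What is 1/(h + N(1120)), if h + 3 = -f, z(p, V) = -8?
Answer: -78676775910170915625/261466372027235206621181251 - 23674306640625*√62/261466372027235206621181251 ≈ -3.0091e-7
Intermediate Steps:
N(m) = √62 (N(m) = √(70 - 8) = √62)
f = 16169907234374/4865625 (f = 1/(-4865625) + 3323295 = -1/4865625 + 3323295 = 16169907234374/4865625 ≈ 3.3233e+6)
h = -16169921831249/4865625 (h = -3 - 1*16169907234374/4865625 = -3 - 16169907234374/4865625 = -16169921831249/4865625 ≈ -3.3233e+6)
1/(h + N(1120)) = 1/(-16169921831249/4865625 + √62)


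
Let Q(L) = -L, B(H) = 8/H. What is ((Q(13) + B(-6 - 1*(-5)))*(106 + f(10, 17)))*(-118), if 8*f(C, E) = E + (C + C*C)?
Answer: 1208025/4 ≈ 3.0201e+5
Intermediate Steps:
f(C, E) = C/8 + E/8 + C²/8 (f(C, E) = (E + (C + C*C))/8 = (E + (C + C²))/8 = (C + E + C²)/8 = C/8 + E/8 + C²/8)
((Q(13) + B(-6 - 1*(-5)))*(106 + f(10, 17)))*(-118) = ((-1*13 + 8/(-6 - 1*(-5)))*(106 + ((⅛)*10 + (⅛)*17 + (⅛)*10²)))*(-118) = ((-13 + 8/(-6 + 5))*(106 + (5/4 + 17/8 + (⅛)*100)))*(-118) = ((-13 + 8/(-1))*(106 + (5/4 + 17/8 + 25/2)))*(-118) = ((-13 + 8*(-1))*(106 + 127/8))*(-118) = ((-13 - 8)*(975/8))*(-118) = -21*975/8*(-118) = -20475/8*(-118) = 1208025/4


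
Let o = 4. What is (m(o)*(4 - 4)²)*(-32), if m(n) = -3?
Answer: 0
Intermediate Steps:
(m(o)*(4 - 4)²)*(-32) = -3*(4 - 4)²*(-32) = -3*0²*(-32) = -3*0*(-32) = 0*(-32) = 0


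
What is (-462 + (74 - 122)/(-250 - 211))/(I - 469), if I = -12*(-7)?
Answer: 212934/177485 ≈ 1.1997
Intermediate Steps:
I = 84
(-462 + (74 - 122)/(-250 - 211))/(I - 469) = (-462 + (74 - 122)/(-250 - 211))/(84 - 469) = (-462 - 48/(-461))/(-385) = (-462 - 48*(-1/461))*(-1/385) = (-462 + 48/461)*(-1/385) = -212934/461*(-1/385) = 212934/177485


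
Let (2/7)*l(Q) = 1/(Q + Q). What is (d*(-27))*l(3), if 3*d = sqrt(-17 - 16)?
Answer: -21*I*sqrt(33)/4 ≈ -30.159*I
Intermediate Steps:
d = I*sqrt(33)/3 (d = sqrt(-17 - 16)/3 = sqrt(-33)/3 = (I*sqrt(33))/3 = I*sqrt(33)/3 ≈ 1.9149*I)
l(Q) = 7/(4*Q) (l(Q) = 7/(2*(Q + Q)) = 7/(2*((2*Q))) = 7*(1/(2*Q))/2 = 7/(4*Q))
(d*(-27))*l(3) = ((I*sqrt(33)/3)*(-27))*((7/4)/3) = (-9*I*sqrt(33))*((7/4)*(1/3)) = -9*I*sqrt(33)*(7/12) = -21*I*sqrt(33)/4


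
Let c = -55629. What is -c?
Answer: 55629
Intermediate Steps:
-c = -1*(-55629) = 55629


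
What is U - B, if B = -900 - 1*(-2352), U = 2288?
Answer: 836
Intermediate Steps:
B = 1452 (B = -900 + 2352 = 1452)
U - B = 2288 - 1*1452 = 2288 - 1452 = 836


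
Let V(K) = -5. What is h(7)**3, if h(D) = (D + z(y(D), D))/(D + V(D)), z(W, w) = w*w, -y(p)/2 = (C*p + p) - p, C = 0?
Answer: 21952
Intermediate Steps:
y(p) = 0 (y(p) = -2*((0*p + p) - p) = -2*((0 + p) - p) = -2*(p - p) = -2*0 = 0)
z(W, w) = w**2
h(D) = (D + D**2)/(-5 + D) (h(D) = (D + D**2)/(D - 5) = (D + D**2)/(-5 + D))
h(7)**3 = (7*(1 + 7)/(-5 + 7))**3 = (7*8/2)**3 = (7*(1/2)*8)**3 = 28**3 = 21952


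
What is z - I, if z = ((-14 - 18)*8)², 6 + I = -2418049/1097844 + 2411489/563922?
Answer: 6762610407906253/103183064028 ≈ 65540.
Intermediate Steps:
I = -405123767245/103183064028 (I = -6 + (-2418049/1097844 + 2411489/563922) = -6 + 213974616923/103183064028 = -405123767245/103183064028 ≈ -3.9263)
z = 65536 (z = (-32*8)² = (-256)² = 65536)
z - I = 65536 - 1*(-405123767245/103183064028) = 65536 + 405123767245/103183064028 = 6762610407906253/103183064028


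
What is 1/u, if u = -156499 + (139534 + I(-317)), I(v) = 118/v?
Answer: -317/5378023 ≈ -5.8944e-5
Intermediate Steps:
u = -5378023/317 (u = -156499 + (139534 + 118/(-317)) = -156499 + (139534 + 118*(-1/317)) = -156499 + (139534 - 118/317) = -156499 + 44232160/317 = -5378023/317 ≈ -16965.)
1/u = 1/(-5378023/317) = -317/5378023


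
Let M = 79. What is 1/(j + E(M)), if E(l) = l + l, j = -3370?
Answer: -1/3212 ≈ -0.00031133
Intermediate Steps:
E(l) = 2*l
1/(j + E(M)) = 1/(-3370 + 2*79) = 1/(-3370 + 158) = 1/(-3212) = -1/3212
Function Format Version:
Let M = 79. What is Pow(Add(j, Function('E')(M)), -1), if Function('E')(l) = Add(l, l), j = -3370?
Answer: Rational(-1, 3212) ≈ -0.00031133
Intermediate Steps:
Function('E')(l) = Mul(2, l)
Pow(Add(j, Function('E')(M)), -1) = Pow(Add(-3370, Mul(2, 79)), -1) = Pow(Add(-3370, 158), -1) = Pow(-3212, -1) = Rational(-1, 3212)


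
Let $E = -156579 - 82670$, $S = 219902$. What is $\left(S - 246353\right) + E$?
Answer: $-265700$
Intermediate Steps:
$E = -239249$ ($E = -156579 - 82670 = -239249$)
$\left(S - 246353\right) + E = \left(219902 - 246353\right) - 239249 = -26451 - 239249 = -265700$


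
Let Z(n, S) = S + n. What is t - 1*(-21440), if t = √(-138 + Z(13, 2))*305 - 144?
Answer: 21296 + 305*I*√123 ≈ 21296.0 + 3382.6*I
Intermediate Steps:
t = -144 + 305*I*√123 (t = √(-138 + (2 + 13))*305 - 144 = √(-138 + 15)*305 - 144 = √(-123)*305 - 144 = (I*√123)*305 - 144 = 305*I*√123 - 144 = -144 + 305*I*√123 ≈ -144.0 + 3382.6*I)
t - 1*(-21440) = (-144 + 305*I*√123) - 1*(-21440) = (-144 + 305*I*√123) + 21440 = 21296 + 305*I*√123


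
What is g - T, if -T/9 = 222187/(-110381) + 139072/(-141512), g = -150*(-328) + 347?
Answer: 96689337420100/1952529509 ≈ 49520.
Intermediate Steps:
g = 49547 (g = 49200 + 347 = 49547)
T = 52642162323/1952529509 (T = -9*(222187/(-110381) + 139072/(-141512)) = -9*(222187*(-1/110381) + 139072*(-1/141512)) = -9*(-222187/110381 - 17384/17689) = -9*(-5849129147/1952529509) = 52642162323/1952529509 ≈ 26.961)
g - T = 49547 - 1*52642162323/1952529509 = 49547 - 52642162323/1952529509 = 96689337420100/1952529509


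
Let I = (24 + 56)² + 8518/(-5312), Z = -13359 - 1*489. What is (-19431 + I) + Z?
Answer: -71394883/2656 ≈ -26881.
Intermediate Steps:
Z = -13848 (Z = -13359 - 489 = -13848)
I = 16994141/2656 (I = 80² + 8518*(-1/5312) = 6400 - 4259/2656 = 16994141/2656 ≈ 6398.4)
(-19431 + I) + Z = (-19431 + 16994141/2656) - 13848 = -34614595/2656 - 13848 = -71394883/2656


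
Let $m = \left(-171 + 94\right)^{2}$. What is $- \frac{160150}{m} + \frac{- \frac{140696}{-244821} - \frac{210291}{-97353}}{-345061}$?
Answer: $- \frac{48781729036072977423}{1805974315277866811} \approx -27.011$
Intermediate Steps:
$m = 5929$ ($m = \left(-77\right)^{2} = 5929$)
$- \frac{160150}{m} + \frac{- \frac{140696}{-244821} - \frac{210291}{-97353}}{-345061} = - \frac{160150}{5929} + \frac{- \frac{140696}{-244821} - \frac{210291}{-97353}}{-345061} = \left(-160150\right) \frac{1}{5929} + \left(\left(-140696\right) \left(- \frac{1}{244821}\right) - - \frac{70097}{32451}\right) \left(- \frac{1}{345061}\right) = - \frac{160150}{5929} + \left(\frac{140696}{244821} + \frac{70097}{32451}\right) \left(- \frac{1}{345061}\right) = - \frac{160150}{5929} + \frac{2414104837}{882742919} \left(- \frac{1}{345061}\right) = - \frac{160150}{5929} - \frac{2414104837}{304600154373059} = - \frac{48781729036072977423}{1805974315277866811}$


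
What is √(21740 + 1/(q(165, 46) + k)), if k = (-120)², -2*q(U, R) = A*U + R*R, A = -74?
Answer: 3*√913528834123/19447 ≈ 147.44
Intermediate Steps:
q(U, R) = 37*U - R²/2 (q(U, R) = -(-74*U + R*R)/2 = -(-74*U + R²)/2 = -(R² - 74*U)/2 = 37*U - R²/2)
k = 14400
√(21740 + 1/(q(165, 46) + k)) = √(21740 + 1/((37*165 - ½*46²) + 14400)) = √(21740 + 1/((6105 - ½*2116) + 14400)) = √(21740 + 1/((6105 - 1058) + 14400)) = √(21740 + 1/(5047 + 14400)) = √(21740 + 1/19447) = √(422777781/19447) = 3*√913528834123/19447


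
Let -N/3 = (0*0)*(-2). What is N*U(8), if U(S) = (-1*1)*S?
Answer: 0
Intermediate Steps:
U(S) = -S
N = 0 (N = -3*0*0*(-2) = -0*(-2) = -3*0 = 0)
N*U(8) = 0*(-1*8) = 0*(-8) = 0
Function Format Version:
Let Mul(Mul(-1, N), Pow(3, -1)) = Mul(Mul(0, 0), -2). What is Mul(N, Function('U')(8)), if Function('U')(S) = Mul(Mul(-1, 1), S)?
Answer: 0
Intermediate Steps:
Function('U')(S) = Mul(-1, S)
N = 0 (N = Mul(-3, Mul(Mul(0, 0), -2)) = Mul(-3, Mul(0, -2)) = Mul(-3, 0) = 0)
Mul(N, Function('U')(8)) = Mul(0, Mul(-1, 8)) = Mul(0, -8) = 0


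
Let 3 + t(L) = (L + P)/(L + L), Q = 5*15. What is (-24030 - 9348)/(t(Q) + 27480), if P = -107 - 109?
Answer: -1668900/1373803 ≈ -1.2148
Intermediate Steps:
P = -216
Q = 75
t(L) = -3 + (-216 + L)/(2*L) (t(L) = -3 + (L - 216)/(L + L) = -3 + (-216 + L)/((2*L)) = -3 + (-216 + L)*(1/(2*L)) = -3 + (-216 + L)/(2*L))
(-24030 - 9348)/(t(Q) + 27480) = (-24030 - 9348)/((-5/2 - 108/75) + 27480) = -33378/((-5/2 - 108*1/75) + 27480) = -33378/((-5/2 - 36/25) + 27480) = -33378/(-197/50 + 27480) = -33378/1373803/50 = -33378*50/1373803 = -1668900/1373803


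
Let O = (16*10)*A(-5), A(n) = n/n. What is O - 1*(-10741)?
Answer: 10901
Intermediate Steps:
A(n) = 1
O = 160 (O = (16*10)*1 = 160*1 = 160)
O - 1*(-10741) = 160 - 1*(-10741) = 160 + 10741 = 10901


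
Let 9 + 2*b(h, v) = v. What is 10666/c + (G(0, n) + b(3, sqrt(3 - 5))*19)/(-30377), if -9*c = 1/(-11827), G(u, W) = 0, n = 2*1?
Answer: 68975294342823/60754 - 19*I*sqrt(2)/60754 ≈ 1.1353e+9 - 0.00044228*I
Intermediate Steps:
n = 2
b(h, v) = -9/2 + v/2
c = 1/106443 (c = -1/9/(-11827) = -1/9*(-1/11827) = 1/106443 ≈ 9.3947e-6)
10666/c + (G(0, n) + b(3, sqrt(3 - 5))*19)/(-30377) = 10666/(1/106443) + (0 + (-9/2 + sqrt(3 - 5)/2)*19)/(-30377) = 10666*106443 + (0 + (-9/2 + sqrt(-2)/2)*19)*(-1/30377) = 1135321038 + (0 + (-9/2 + (I*sqrt(2))/2)*19)*(-1/30377) = 1135321038 + (0 + (-9/2 + I*sqrt(2)/2)*19)*(-1/30377) = 1135321038 + (0 + (-171/2 + 19*I*sqrt(2)/2))*(-1/30377) = 1135321038 + (-171/2 + 19*I*sqrt(2)/2)*(-1/30377) = 1135321038 + (171/60754 - 19*I*sqrt(2)/60754) = 68975294342823/60754 - 19*I*sqrt(2)/60754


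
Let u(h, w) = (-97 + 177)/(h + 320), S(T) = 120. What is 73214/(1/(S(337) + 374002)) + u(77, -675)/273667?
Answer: 2975913615477178372/108645799 ≈ 2.7391e+10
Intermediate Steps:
u(h, w) = 80/(320 + h)
73214/(1/(S(337) + 374002)) + u(77, -675)/273667 = 73214/(1/(120 + 374002)) + (80/(320 + 77))/273667 = 73214/(1/374122) + (80/397)*(1/273667) = 73214/(1/374122) + (80*(1/397))*(1/273667) = 73214*374122 + (80/397)*(1/273667) = 27390968108 + 80/108645799 = 2975913615477178372/108645799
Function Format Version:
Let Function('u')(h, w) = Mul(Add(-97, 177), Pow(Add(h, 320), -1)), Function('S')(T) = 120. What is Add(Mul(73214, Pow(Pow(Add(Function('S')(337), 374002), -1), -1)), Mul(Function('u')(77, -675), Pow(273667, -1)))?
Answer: Rational(2975913615477178372, 108645799) ≈ 2.7391e+10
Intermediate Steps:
Function('u')(h, w) = Mul(80, Pow(Add(320, h), -1))
Add(Mul(73214, Pow(Pow(Add(Function('S')(337), 374002), -1), -1)), Mul(Function('u')(77, -675), Pow(273667, -1))) = Add(Mul(73214, Pow(Pow(Add(120, 374002), -1), -1)), Mul(Mul(80, Pow(Add(320, 77), -1)), Pow(273667, -1))) = Add(Mul(73214, Pow(Pow(374122, -1), -1)), Mul(Mul(80, Pow(397, -1)), Rational(1, 273667))) = Add(Mul(73214, Pow(Rational(1, 374122), -1)), Mul(Mul(80, Rational(1, 397)), Rational(1, 273667))) = Add(Mul(73214, 374122), Mul(Rational(80, 397), Rational(1, 273667))) = Add(27390968108, Rational(80, 108645799)) = Rational(2975913615477178372, 108645799)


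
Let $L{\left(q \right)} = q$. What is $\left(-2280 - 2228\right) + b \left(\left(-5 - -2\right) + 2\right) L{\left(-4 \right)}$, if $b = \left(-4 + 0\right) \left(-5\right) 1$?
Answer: $-4428$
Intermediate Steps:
$b = 20$ ($b = \left(-4\right) \left(-5\right) 1 = 20 \cdot 1 = 20$)
$\left(-2280 - 2228\right) + b \left(\left(-5 - -2\right) + 2\right) L{\left(-4 \right)} = \left(-2280 - 2228\right) + 20 \left(\left(-5 - -2\right) + 2\right) \left(-4\right) = -4508 + 20 \left(\left(-5 + 2\right) + 2\right) \left(-4\right) = -4508 + 20 \left(-3 + 2\right) \left(-4\right) = -4508 + 20 \left(-1\right) \left(-4\right) = -4508 - -80 = -4508 + 80 = -4428$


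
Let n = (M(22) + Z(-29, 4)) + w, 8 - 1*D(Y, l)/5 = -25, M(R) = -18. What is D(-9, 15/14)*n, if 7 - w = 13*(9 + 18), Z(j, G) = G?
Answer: -59070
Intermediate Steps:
D(Y, l) = 165 (D(Y, l) = 40 - 5*(-25) = 40 + 125 = 165)
w = -344 (w = 7 - 13*(9 + 18) = 7 - 13*27 = 7 - 1*351 = 7 - 351 = -344)
n = -358 (n = (-18 + 4) - 344 = -14 - 344 = -358)
D(-9, 15/14)*n = 165*(-358) = -59070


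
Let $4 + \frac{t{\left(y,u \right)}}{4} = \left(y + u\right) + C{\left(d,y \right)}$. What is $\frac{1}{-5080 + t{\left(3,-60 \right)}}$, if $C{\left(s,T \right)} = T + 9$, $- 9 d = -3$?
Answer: $- \frac{1}{5276} \approx -0.00018954$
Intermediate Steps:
$d = \frac{1}{3}$ ($d = \left(- \frac{1}{9}\right) \left(-3\right) = \frac{1}{3} \approx 0.33333$)
$C{\left(s,T \right)} = 9 + T$
$t{\left(y,u \right)} = 20 + 4 u + 8 y$ ($t{\left(y,u \right)} = -16 + 4 \left(\left(y + u\right) + \left(9 + y\right)\right) = -16 + 4 \left(\left(u + y\right) + \left(9 + y\right)\right) = -16 + 4 \left(9 + u + 2 y\right) = -16 + \left(36 + 4 u + 8 y\right) = 20 + 4 u + 8 y$)
$\frac{1}{-5080 + t{\left(3,-60 \right)}} = \frac{1}{-5080 + \left(20 + 4 \left(-60\right) + 8 \cdot 3\right)} = \frac{1}{-5080 + \left(20 - 240 + 24\right)} = \frac{1}{-5080 - 196} = \frac{1}{-5276} = - \frac{1}{5276}$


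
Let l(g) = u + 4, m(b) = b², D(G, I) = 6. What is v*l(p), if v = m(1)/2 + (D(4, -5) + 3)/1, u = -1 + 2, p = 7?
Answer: 95/2 ≈ 47.500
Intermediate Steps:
u = 1
v = 19/2 (v = 1²/2 + (6 + 3)/1 = 1*(½) + 9*1 = ½ + 9 = 19/2 ≈ 9.5000)
l(g) = 5 (l(g) = 1 + 4 = 5)
v*l(p) = (19/2)*5 = 95/2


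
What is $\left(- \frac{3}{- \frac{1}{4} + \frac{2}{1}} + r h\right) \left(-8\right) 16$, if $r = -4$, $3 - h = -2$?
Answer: $\frac{19456}{7} \approx 2779.4$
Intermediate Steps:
$h = 5$ ($h = 3 - -2 = 3 + 2 = 5$)
$\left(- \frac{3}{- \frac{1}{4} + \frac{2}{1}} + r h\right) \left(-8\right) 16 = \left(- \frac{3}{- \frac{1}{4} + \frac{2}{1}} - 20\right) \left(-8\right) 16 = \left(- \frac{3}{\left(-1\right) \frac{1}{4} + 2 \cdot 1} - 20\right) \left(-8\right) 16 = \left(- \frac{3}{- \frac{1}{4} + 2} - 20\right) \left(-8\right) 16 = \left(- \frac{3}{\frac{7}{4}} - 20\right) \left(-8\right) 16 = \left(\left(-3\right) \frac{4}{7} - 20\right) \left(-8\right) 16 = \left(- \frac{12}{7} - 20\right) \left(-8\right) 16 = \left(- \frac{152}{7}\right) \left(-8\right) 16 = \frac{1216}{7} \cdot 16 = \frac{19456}{7}$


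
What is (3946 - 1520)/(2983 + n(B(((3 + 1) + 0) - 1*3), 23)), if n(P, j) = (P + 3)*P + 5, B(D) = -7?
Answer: 1213/1508 ≈ 0.80438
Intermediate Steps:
n(P, j) = 5 + P*(3 + P) (n(P, j) = (3 + P)*P + 5 = P*(3 + P) + 5 = 5 + P*(3 + P))
(3946 - 1520)/(2983 + n(B(((3 + 1) + 0) - 1*3), 23)) = (3946 - 1520)/(2983 + (5 + (-7)² + 3*(-7))) = 2426/(2983 + (5 + 49 - 21)) = 2426/(2983 + 33) = 2426/3016 = 2426*(1/3016) = 1213/1508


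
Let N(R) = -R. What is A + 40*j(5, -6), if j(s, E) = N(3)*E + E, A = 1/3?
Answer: 1441/3 ≈ 480.33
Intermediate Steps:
A = 1/3 ≈ 0.33333
j(s, E) = -2*E (j(s, E) = (-1*3)*E + E = -3*E + E = -2*E)
A + 40*j(5, -6) = 1/3 + 40*(-2*(-6)) = 1/3 + 40*12 = 1/3 + 480 = 1441/3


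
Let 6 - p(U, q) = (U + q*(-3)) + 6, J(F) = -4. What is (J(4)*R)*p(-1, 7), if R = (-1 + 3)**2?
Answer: -352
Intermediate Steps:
p(U, q) = -U + 3*q (p(U, q) = 6 - ((U + q*(-3)) + 6) = 6 - ((U - 3*q) + 6) = 6 - (6 + U - 3*q) = 6 + (-6 - U + 3*q) = -U + 3*q)
R = 4 (R = 2**2 = 4)
(J(4)*R)*p(-1, 7) = (-4*4)*(-1*(-1) + 3*7) = -16*(1 + 21) = -16*22 = -352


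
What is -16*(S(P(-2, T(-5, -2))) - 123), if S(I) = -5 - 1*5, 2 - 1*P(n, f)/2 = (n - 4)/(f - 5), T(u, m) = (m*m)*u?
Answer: 2128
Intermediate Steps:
T(u, m) = u*m² (T(u, m) = m²*u = u*m²)
P(n, f) = 4 - 2*(-4 + n)/(-5 + f) (P(n, f) = 4 - 2*(n - 4)/(f - 5) = 4 - 2*(-4 + n)/(-5 + f))
S(I) = -10 (S(I) = -5 - 5 = -10)
-16*(S(P(-2, T(-5, -2))) - 123) = -16*(-10 - 123) = -16*(-133) = 2128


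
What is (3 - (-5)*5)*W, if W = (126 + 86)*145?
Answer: 860720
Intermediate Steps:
W = 30740 (W = 212*145 = 30740)
(3 - (-5)*5)*W = (3 - (-5)*5)*30740 = (3 - 1*(-25))*30740 = (3 + 25)*30740 = 28*30740 = 860720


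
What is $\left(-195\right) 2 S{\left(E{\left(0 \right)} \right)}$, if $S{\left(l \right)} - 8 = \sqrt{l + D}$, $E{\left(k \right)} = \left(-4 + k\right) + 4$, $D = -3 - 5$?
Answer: $-3120 - 780 i \sqrt{2} \approx -3120.0 - 1103.1 i$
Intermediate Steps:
$D = -8$ ($D = -3 - 5 = -8$)
$E{\left(k \right)} = k$
$S{\left(l \right)} = 8 + \sqrt{-8 + l}$ ($S{\left(l \right)} = 8 + \sqrt{l - 8} = 8 + \sqrt{-8 + l}$)
$\left(-195\right) 2 S{\left(E{\left(0 \right)} \right)} = \left(-195\right) 2 \left(8 + \sqrt{-8 + 0}\right) = - 390 \left(8 + \sqrt{-8}\right) = - 390 \left(8 + 2 i \sqrt{2}\right) = -3120 - 780 i \sqrt{2}$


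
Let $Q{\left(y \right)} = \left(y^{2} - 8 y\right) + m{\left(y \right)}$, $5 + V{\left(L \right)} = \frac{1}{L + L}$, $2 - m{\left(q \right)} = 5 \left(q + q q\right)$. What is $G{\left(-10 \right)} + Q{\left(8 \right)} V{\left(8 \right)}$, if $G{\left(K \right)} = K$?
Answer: $\frac{14061}{8} \approx 1757.6$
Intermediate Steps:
$m{\left(q \right)} = 2 - 5 q - 5 q^{2}$ ($m{\left(q \right)} = 2 - 5 \left(q + q q\right) = 2 - 5 \left(q + q^{2}\right) = 2 - \left(5 q + 5 q^{2}\right) = 2 - 5 q - 5 q^{2}$)
$V{\left(L \right)} = -5 + \frac{1}{2 L}$ ($V{\left(L \right)} = -5 + \frac{1}{L + L} = -5 + \frac{1}{2 L}$)
$Q{\left(y \right)} = 2 - 13 y - 4 y^{2}$ ($Q{\left(y \right)} = \left(y^{2} - 8 y\right) - \left(-2 + 5 y + 5 y^{2}\right) = 2 - 13 y - 4 y^{2}$)
$G{\left(-10 \right)} + Q{\left(8 \right)} V{\left(8 \right)} = -10 + \left(2 - 104 - 4 \cdot 8^{2}\right) \left(-5 + \frac{1}{2 \cdot 8}\right) = -10 + \left(2 - 104 - 256\right) \left(-5 + \frac{1}{2} \cdot \frac{1}{8}\right) = -10 + \left(2 - 104 - 256\right) \left(-5 + \frac{1}{16}\right) = -10 - - \frac{14141}{8} = -10 + \frac{14141}{8} = \frac{14061}{8}$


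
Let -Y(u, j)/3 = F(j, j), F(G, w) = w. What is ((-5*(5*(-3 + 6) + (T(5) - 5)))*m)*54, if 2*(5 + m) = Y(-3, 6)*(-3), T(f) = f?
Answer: -89100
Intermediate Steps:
Y(u, j) = -3*j
m = 22 (m = -5 + (-3*6*(-3))/2 = -5 + (-18*(-3))/2 = -5 + (1/2)*54 = -5 + 27 = 22)
((-5*(5*(-3 + 6) + (T(5) - 5)))*m)*54 = (-5*(5*(-3 + 6) + (5 - 5))*22)*54 = (-5*(5*3 + 0)*22)*54 = (-5*(15 + 0)*22)*54 = (-5*15*22)*54 = -75*22*54 = -1650*54 = -89100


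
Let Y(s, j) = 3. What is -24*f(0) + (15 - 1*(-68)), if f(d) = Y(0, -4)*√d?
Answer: 83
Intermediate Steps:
f(d) = 3*√d
-24*f(0) + (15 - 1*(-68)) = -72*√0 + (15 - 1*(-68)) = -72*0 + (15 + 68) = -24*0 + 83 = 0 + 83 = 83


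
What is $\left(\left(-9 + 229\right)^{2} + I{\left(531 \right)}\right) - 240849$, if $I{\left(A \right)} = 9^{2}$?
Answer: $-192368$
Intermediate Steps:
$I{\left(A \right)} = 81$
$\left(\left(-9 + 229\right)^{2} + I{\left(531 \right)}\right) - 240849 = \left(\left(-9 + 229\right)^{2} + 81\right) - 240849 = \left(220^{2} + 81\right) - 240849 = \left(48400 + 81\right) - 240849 = 48481 - 240849 = -192368$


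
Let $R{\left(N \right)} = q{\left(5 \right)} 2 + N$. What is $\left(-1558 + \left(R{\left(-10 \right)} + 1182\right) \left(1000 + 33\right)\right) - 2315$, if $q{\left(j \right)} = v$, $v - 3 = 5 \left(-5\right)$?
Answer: $1161351$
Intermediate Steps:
$v = -22$ ($v = 3 + 5 \left(-5\right) = 3 - 25 = -22$)
$q{\left(j \right)} = -22$
$R{\left(N \right)} = -44 + N$ ($R{\left(N \right)} = \left(-22\right) 2 + N = -44 + N$)
$\left(-1558 + \left(R{\left(-10 \right)} + 1182\right) \left(1000 + 33\right)\right) - 2315 = \left(-1558 + \left(\left(-44 - 10\right) + 1182\right) \left(1000 + 33\right)\right) - 2315 = \left(-1558 + \left(-54 + 1182\right) 1033\right) - 2315 = \left(-1558 + 1128 \cdot 1033\right) - 2315 = \left(-1558 + 1165224\right) - 2315 = 1163666 - 2315 = 1161351$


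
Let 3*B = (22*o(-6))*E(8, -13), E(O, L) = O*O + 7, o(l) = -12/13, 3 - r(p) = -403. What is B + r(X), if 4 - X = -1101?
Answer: -970/13 ≈ -74.615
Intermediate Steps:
X = 1105 (X = 4 - 1*(-1101) = 4 + 1101 = 1105)
r(p) = 406 (r(p) = 3 - 1*(-403) = 3 + 403 = 406)
o(l) = -12/13 (o(l) = -12*1/13 = -12/13)
E(O, L) = 7 + O² (E(O, L) = O² + 7 = 7 + O²)
B = -6248/13 (B = ((22*(-12/13))*(7 + 8²))/3 = (-264*(7 + 64)/13)/3 = (-264/13*71)/3 = (⅓)*(-18744/13) = -6248/13 ≈ -480.62)
B + r(X) = -6248/13 + 406 = -970/13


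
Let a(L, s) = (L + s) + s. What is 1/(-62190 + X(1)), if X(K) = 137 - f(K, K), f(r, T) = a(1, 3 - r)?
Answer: -1/62058 ≈ -1.6114e-5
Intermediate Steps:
a(L, s) = L + 2*s
f(r, T) = 7 - 2*r (f(r, T) = 1 + 2*(3 - r) = 1 + (6 - 2*r) = 7 - 2*r)
X(K) = 130 + 2*K (X(K) = 137 - (7 - 2*K) = 137 + (-7 + 2*K) = 130 + 2*K)
1/(-62190 + X(1)) = 1/(-62190 + (130 + 2*1)) = 1/(-62190 + (130 + 2)) = 1/(-62190 + 132) = 1/(-62058) = -1/62058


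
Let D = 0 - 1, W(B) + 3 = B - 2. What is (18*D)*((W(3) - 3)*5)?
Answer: 450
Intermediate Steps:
W(B) = -5 + B (W(B) = -3 + (B - 2) = -3 + (-2 + B) = -5 + B)
D = -1
(18*D)*((W(3) - 3)*5) = (18*(-1))*(((-5 + 3) - 3)*5) = -18*(-2 - 3)*5 = -(-90)*5 = -18*(-25) = 450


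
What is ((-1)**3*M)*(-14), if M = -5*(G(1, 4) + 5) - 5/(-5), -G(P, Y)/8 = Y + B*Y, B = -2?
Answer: -2576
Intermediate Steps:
G(P, Y) = 8*Y (G(P, Y) = -8*(Y - 2*Y) = -(-8)*Y = 8*Y)
M = -184 (M = -5*(8*4 + 5) - 5/(-5) = -5*(32 + 5) - 5*(-1/5) = -5*37 + 1 = -185 + 1 = -184)
((-1)**3*M)*(-14) = ((-1)**3*(-184))*(-14) = -1*(-184)*(-14) = 184*(-14) = -2576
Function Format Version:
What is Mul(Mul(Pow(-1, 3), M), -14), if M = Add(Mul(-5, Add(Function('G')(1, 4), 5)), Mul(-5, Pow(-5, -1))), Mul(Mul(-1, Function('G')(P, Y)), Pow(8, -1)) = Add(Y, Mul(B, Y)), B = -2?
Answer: -2576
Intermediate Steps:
Function('G')(P, Y) = Mul(8, Y) (Function('G')(P, Y) = Mul(-8, Add(Y, Mul(-2, Y))) = Mul(-8, Mul(-1, Y)) = Mul(8, Y))
M = -184 (M = Add(Mul(-5, Add(Mul(8, 4), 5)), Mul(-5, Pow(-5, -1))) = Add(Mul(-5, Add(32, 5)), Mul(-5, Rational(-1, 5))) = Add(Mul(-5, 37), 1) = Add(-185, 1) = -184)
Mul(Mul(Pow(-1, 3), M), -14) = Mul(Mul(Pow(-1, 3), -184), -14) = Mul(Mul(-1, -184), -14) = Mul(184, -14) = -2576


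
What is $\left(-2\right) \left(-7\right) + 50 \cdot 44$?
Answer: $2214$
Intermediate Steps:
$\left(-2\right) \left(-7\right) + 50 \cdot 44 = 14 + 2200 = 2214$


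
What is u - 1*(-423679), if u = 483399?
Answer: 907078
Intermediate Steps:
u - 1*(-423679) = 483399 - 1*(-423679) = 483399 + 423679 = 907078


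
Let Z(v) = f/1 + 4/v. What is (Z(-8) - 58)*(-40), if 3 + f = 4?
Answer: 2300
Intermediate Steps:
f = 1 (f = -3 + 4 = 1)
Z(v) = 1 + 4/v (Z(v) = 1/1 + 4/v = 1*1 + 4/v = 1 + 4/v)
(Z(-8) - 58)*(-40) = ((4 - 8)/(-8) - 58)*(-40) = (-⅛*(-4) - 58)*(-40) = (½ - 58)*(-40) = -115/2*(-40) = 2300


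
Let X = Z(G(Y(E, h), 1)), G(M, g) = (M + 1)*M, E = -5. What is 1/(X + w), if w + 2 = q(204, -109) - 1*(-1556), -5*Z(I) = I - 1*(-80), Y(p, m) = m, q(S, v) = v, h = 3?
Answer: 5/7133 ≈ 0.00070097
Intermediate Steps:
G(M, g) = M*(1 + M) (G(M, g) = (1 + M)*M = M*(1 + M))
Z(I) = -16 - I/5 (Z(I) = -(I - 1*(-80))/5 = -(I + 80)/5 = -(80 + I)/5 = -16 - I/5)
w = 1445 (w = -2 + (-109 - 1*(-1556)) = -2 + (-109 + 1556) = -2 + 1447 = 1445)
X = -92/5 (X = -16 - 3*(1 + 3)/5 = -16 - 3*4/5 = -16 - 1/5*12 = -16 - 12/5 = -92/5 ≈ -18.400)
1/(X + w) = 1/(-92/5 + 1445) = 1/(7133/5) = 5/7133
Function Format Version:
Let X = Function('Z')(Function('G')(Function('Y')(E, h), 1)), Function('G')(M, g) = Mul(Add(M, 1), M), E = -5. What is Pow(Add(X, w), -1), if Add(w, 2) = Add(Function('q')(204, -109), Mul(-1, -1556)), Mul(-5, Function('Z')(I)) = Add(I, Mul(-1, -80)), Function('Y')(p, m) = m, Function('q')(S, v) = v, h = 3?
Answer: Rational(5, 7133) ≈ 0.00070097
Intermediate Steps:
Function('G')(M, g) = Mul(M, Add(1, M)) (Function('G')(M, g) = Mul(Add(1, M), M) = Mul(M, Add(1, M)))
Function('Z')(I) = Add(-16, Mul(Rational(-1, 5), I)) (Function('Z')(I) = Mul(Rational(-1, 5), Add(I, Mul(-1, -80))) = Mul(Rational(-1, 5), Add(I, 80)) = Mul(Rational(-1, 5), Add(80, I)) = Add(-16, Mul(Rational(-1, 5), I)))
w = 1445 (w = Add(-2, Add(-109, Mul(-1, -1556))) = Add(-2, Add(-109, 1556)) = Add(-2, 1447) = 1445)
X = Rational(-92, 5) (X = Add(-16, Mul(Rational(-1, 5), Mul(3, Add(1, 3)))) = Add(-16, Mul(Rational(-1, 5), Mul(3, 4))) = Add(-16, Mul(Rational(-1, 5), 12)) = Add(-16, Rational(-12, 5)) = Rational(-92, 5) ≈ -18.400)
Pow(Add(X, w), -1) = Pow(Add(Rational(-92, 5), 1445), -1) = Pow(Rational(7133, 5), -1) = Rational(5, 7133)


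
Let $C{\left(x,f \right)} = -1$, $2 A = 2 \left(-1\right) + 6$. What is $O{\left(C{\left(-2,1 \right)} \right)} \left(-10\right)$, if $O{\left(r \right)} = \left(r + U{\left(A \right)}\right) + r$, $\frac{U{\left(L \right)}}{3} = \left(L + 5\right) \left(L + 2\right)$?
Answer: $-820$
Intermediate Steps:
$A = 2$ ($A = \frac{2 \left(-1\right) + 6}{2} = \frac{-2 + 6}{2} = \frac{1}{2} \cdot 4 = 2$)
$U{\left(L \right)} = 3 \left(2 + L\right) \left(5 + L\right)$ ($U{\left(L \right)} = 3 \left(L + 5\right) \left(L + 2\right) = 3 \left(5 + L\right) \left(2 + L\right) = 3 \left(2 + L\right) \left(5 + L\right)$)
$O{\left(r \right)} = 84 + 2 r$ ($O{\left(r \right)} = \left(r + \left(30 + 3 \cdot 2^{2} + 21 \cdot 2\right)\right) + r = \left(r + \left(30 + 3 \cdot 4 + 42\right)\right) + r = \left(r + \left(30 + 12 + 42\right)\right) + r = \left(r + 84\right) + r = \left(84 + r\right) + r = 84 + 2 r$)
$O{\left(C{\left(-2,1 \right)} \right)} \left(-10\right) = \left(84 + 2 \left(-1\right)\right) \left(-10\right) = \left(84 - 2\right) \left(-10\right) = 82 \left(-10\right) = -820$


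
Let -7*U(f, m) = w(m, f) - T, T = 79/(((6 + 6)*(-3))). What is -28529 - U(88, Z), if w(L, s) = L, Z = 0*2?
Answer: -7189229/252 ≈ -28529.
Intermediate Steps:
Z = 0
T = -79/36 (T = 79/((12*(-3))) = 79/(-36) = 79*(-1/36) = -79/36 ≈ -2.1944)
U(f, m) = -79/252 - m/7 (U(f, m) = -(m - 1*(-79/36))/7 = -(m + 79/36)/7 = -(79/36 + m)/7 = -79/252 - m/7)
-28529 - U(88, Z) = -28529 - (-79/252 - ⅐*0) = -28529 - (-79/252 + 0) = -28529 - 1*(-79/252) = -28529 + 79/252 = -7189229/252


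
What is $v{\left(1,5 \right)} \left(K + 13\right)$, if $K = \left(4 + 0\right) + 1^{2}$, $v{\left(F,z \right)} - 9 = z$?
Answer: $252$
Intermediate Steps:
$v{\left(F,z \right)} = 9 + z$
$K = 5$ ($K = 4 + 1 = 5$)
$v{\left(1,5 \right)} \left(K + 13\right) = \left(9 + 5\right) \left(5 + 13\right) = 14 \cdot 18 = 252$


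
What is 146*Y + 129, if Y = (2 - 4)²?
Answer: 713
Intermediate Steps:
Y = 4 (Y = (-2)² = 4)
146*Y + 129 = 146*4 + 129 = 584 + 129 = 713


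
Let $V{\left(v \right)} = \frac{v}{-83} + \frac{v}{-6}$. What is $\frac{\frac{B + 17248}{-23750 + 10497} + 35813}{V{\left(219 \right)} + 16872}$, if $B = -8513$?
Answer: $\frac{78787078364}{37032261515} \approx 2.1275$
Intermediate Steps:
$V{\left(v \right)} = - \frac{89 v}{498}$ ($V{\left(v \right)} = v \left(- \frac{1}{83}\right) + v \left(- \frac{1}{6}\right) = - \frac{v}{83} - \frac{v}{6} = - \frac{89 v}{498}$)
$\frac{\frac{B + 17248}{-23750 + 10497} + 35813}{V{\left(219 \right)} + 16872} = \frac{\frac{-8513 + 17248}{-23750 + 10497} + 35813}{\left(- \frac{89}{498}\right) 219 + 16872} = \frac{\frac{8735}{-13253} + 35813}{- \frac{6497}{166} + 16872} = \frac{8735 \left(- \frac{1}{13253}\right) + 35813}{\frac{2794255}{166}} = \left(- \frac{8735}{13253} + 35813\right) \frac{166}{2794255} = \frac{474620954}{13253} \cdot \frac{166}{2794255} = \frac{78787078364}{37032261515}$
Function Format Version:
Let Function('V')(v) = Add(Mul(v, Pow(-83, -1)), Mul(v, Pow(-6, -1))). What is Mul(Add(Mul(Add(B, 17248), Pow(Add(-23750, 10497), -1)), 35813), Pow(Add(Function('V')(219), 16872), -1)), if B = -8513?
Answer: Rational(78787078364, 37032261515) ≈ 2.1275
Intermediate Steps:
Function('V')(v) = Mul(Rational(-89, 498), v) (Function('V')(v) = Add(Mul(v, Rational(-1, 83)), Mul(v, Rational(-1, 6))) = Add(Mul(Rational(-1, 83), v), Mul(Rational(-1, 6), v)) = Mul(Rational(-89, 498), v))
Mul(Add(Mul(Add(B, 17248), Pow(Add(-23750, 10497), -1)), 35813), Pow(Add(Function('V')(219), 16872), -1)) = Mul(Add(Mul(Add(-8513, 17248), Pow(Add(-23750, 10497), -1)), 35813), Pow(Add(Mul(Rational(-89, 498), 219), 16872), -1)) = Mul(Add(Mul(8735, Pow(-13253, -1)), 35813), Pow(Add(Rational(-6497, 166), 16872), -1)) = Mul(Add(Mul(8735, Rational(-1, 13253)), 35813), Pow(Rational(2794255, 166), -1)) = Mul(Add(Rational(-8735, 13253), 35813), Rational(166, 2794255)) = Mul(Rational(474620954, 13253), Rational(166, 2794255)) = Rational(78787078364, 37032261515)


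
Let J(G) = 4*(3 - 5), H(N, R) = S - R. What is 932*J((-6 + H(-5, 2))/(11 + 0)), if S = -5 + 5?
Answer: -7456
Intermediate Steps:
S = 0
H(N, R) = -R (H(N, R) = 0 - R = -R)
J(G) = -8 (J(G) = 4*(-2) = -8)
932*J((-6 + H(-5, 2))/(11 + 0)) = 932*(-8) = -7456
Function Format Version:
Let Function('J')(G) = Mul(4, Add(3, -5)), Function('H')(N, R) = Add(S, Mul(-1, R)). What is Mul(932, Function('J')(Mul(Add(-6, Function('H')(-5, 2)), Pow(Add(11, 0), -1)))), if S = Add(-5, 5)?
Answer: -7456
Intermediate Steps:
S = 0
Function('H')(N, R) = Mul(-1, R) (Function('H')(N, R) = Add(0, Mul(-1, R)) = Mul(-1, R))
Function('J')(G) = -8 (Function('J')(G) = Mul(4, -2) = -8)
Mul(932, Function('J')(Mul(Add(-6, Function('H')(-5, 2)), Pow(Add(11, 0), -1)))) = Mul(932, -8) = -7456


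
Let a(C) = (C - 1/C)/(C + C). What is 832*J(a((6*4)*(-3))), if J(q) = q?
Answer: 67379/162 ≈ 415.92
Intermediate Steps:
a(C) = (C - 1/C)/(2*C) (a(C) = (C - 1/C)/((2*C)) = (C - 1/C)*(1/(2*C)) = (C - 1/C)/(2*C))
832*J(a((6*4)*(-3))) = 832*((-1 + ((6*4)*(-3))²)/(2*((6*4)*(-3))²)) = 832*((-1 + (24*(-3))²)/(2*(24*(-3))²)) = 832*((½)*(-1 + (-72)²)/(-72)²) = 832*((½)*(1/5184)*(-1 + 5184)) = 832*((½)*(1/5184)*5183) = 832*(5183/10368) = 67379/162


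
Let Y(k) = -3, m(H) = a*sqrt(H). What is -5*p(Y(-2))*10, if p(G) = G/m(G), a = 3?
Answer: -50*I*sqrt(3)/3 ≈ -28.868*I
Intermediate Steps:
m(H) = 3*sqrt(H)
p(G) = sqrt(G)/3 (p(G) = G/((3*sqrt(G))) = G*(1/(3*sqrt(G))) = sqrt(G)/3)
-5*p(Y(-2))*10 = -5*sqrt(-3)/3*10 = -5*I*sqrt(3)/3*10 = -50*I*sqrt(3)/3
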